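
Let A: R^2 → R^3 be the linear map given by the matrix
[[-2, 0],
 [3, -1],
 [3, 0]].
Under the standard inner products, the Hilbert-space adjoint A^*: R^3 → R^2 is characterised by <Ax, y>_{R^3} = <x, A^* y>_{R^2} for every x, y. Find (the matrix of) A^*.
A^* = A^T =
[[-2, 3, 3],
 [0, -1, 0]]

For real matrices with standard dot products, the defining identity <Ax, y> = <x, A^* y> gives (Ax)^T y = x^T (A^*) y, i.e. x^T A^T y = x^T (A^*) y. Since this holds for all x, y, we must have A^* = A^T. Therefore
A^* =
[[-2, 3, 3],
 [0, -1, 0]].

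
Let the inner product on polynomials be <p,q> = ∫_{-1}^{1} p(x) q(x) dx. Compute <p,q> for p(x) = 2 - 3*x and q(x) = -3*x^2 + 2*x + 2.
<p,q> = 0

Expand the product: p(x)·q(x) = 9*x^3 - 12*x^2 - 2*x + 4.
∫_{-1}^{1} of each monomial x^k gives [2/(k+1) if k even, 0 if k odd]. Integrating term-by-term (or equivalently evaluating the antiderivative F(x) = 9*x^4/4 - 4*x^3 - x^2 + 4*x at the endpoints):
  F(1) − F(−1) = 5/4 − (5/4) = 0.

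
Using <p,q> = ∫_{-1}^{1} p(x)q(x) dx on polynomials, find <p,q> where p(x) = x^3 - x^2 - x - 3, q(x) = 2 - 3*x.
<p,q> = -188/15

Expand the product: p(x)·q(x) = -3*x^4 + 5*x^3 + x^2 + 7*x - 6.
∫_{-1}^{1} of each monomial x^k gives [2/(k+1) if k even, 0 if k odd]. Integrating term-by-term (or equivalently evaluating the antiderivative F(x) = -3*x^5/5 + 5*x^4/4 + x^3/3 + 7*x^2/2 - 6*x at the endpoints):
  F(1) − F(−1) = -91/60 − (661/60) = -188/15.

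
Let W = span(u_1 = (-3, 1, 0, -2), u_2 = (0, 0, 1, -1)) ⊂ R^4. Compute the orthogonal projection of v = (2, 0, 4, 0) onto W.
proj_W(v) = (5/2, -5/6, 17/6, -7/6)

Set up U = [u_1 | ... | u_2] ∈ R^(4×2). The projector onto W = col(U) is P = U (U^T U)^(-1) U^T.
Compute U^T U =
  [14, 2]
  [2, 2],
and U^T v = (-6, 4).
Solve U^T U · c = U^T v for the coefficients: c = (-5/6, 17/6). The projection is proj_W(v) = U c.
Check: (v - proj_W(v)) · u_1 = 0  (should be 0).
Check: (v - proj_W(v)) · u_2 = 0  (should be 0).
Result: proj_W(v) = (5/2, -5/6, 17/6, -7/6).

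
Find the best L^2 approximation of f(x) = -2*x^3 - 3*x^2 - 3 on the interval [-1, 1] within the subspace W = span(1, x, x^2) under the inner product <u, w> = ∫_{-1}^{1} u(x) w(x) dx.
g(x) = -3*x^2 - 6*x/5 - 3

The best approximation g ∈ W is the orthogonal projection of f onto W. Writing g = a_0 + a_1 x + a_2 x^2, the coefficients solve the normal equations G · a = b where
  G_{ij} = <φ_i, φ_j> and b_i = <f, φ_i>, with φ_0 = 1, φ_1 = x, φ_2 = x^2.
G =
  [2, 0, 2/3]
  [0, 2/3, 0]
  [2/3, 0, 2/5],
b = (-8, -4/5, -16/5).
Solving gives a_0 = -3, a_1 = -6/5, a_2 = -3, so
  g(x) = -3*x^2 - 6*x/5 - 3.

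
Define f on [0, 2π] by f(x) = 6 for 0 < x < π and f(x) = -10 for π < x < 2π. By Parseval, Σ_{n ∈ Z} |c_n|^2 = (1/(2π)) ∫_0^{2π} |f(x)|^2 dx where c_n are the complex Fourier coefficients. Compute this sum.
Σ |c_n|^2 = 68

Parseval equates the L^2 energy of f (normalised by 1/(2π)) with the ℓ^2 sum of its Fourier coefficients: (1/(2π)) ∫_0^{2π} |f|^2 = Σ |c_n|^2.
Compute the left side: (1/(2π)) [∫_0^π 6^2 dx + ∫_π^{2π} (-10)^2 dx] = (1/(2π)) · (36π + 100π) = (36 + 100)/2 = 68.
So Σ_{n ∈ Z} |c_n|^2 = 68.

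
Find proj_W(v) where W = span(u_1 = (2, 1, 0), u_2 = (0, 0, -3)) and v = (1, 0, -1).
proj_W(v) = (4/5, 2/5, -1)

Set up U = [u_1 | ... | u_2] ∈ R^(3×2). The projector onto W = col(U) is P = U (U^T U)^(-1) U^T.
Compute U^T U =
  [5, 0]
  [0, 9],
and U^T v = (2, 3).
Solve U^T U · c = U^T v for the coefficients: c = (2/5, 1/3). The projection is proj_W(v) = U c.
Check: (v - proj_W(v)) · u_1 = 0  (should be 0).
Check: (v - proj_W(v)) · u_2 = 0  (should be 0).
Result: proj_W(v) = (4/5, 2/5, -1).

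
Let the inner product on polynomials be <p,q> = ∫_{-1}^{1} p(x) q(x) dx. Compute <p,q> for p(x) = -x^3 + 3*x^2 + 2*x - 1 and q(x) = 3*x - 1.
<p,q> = 14/5

Expand the product: p(x)·q(x) = -3*x^4 + 10*x^3 + 3*x^2 - 5*x + 1.
∫_{-1}^{1} of each monomial x^k gives [2/(k+1) if k even, 0 if k odd]. Integrating term-by-term (or equivalently evaluating the antiderivative F(x) = -3*x^5/5 + 5*x^4/2 + x^3 - 5*x^2/2 + x at the endpoints):
  F(1) − F(−1) = 7/5 − (-7/5) = 14/5.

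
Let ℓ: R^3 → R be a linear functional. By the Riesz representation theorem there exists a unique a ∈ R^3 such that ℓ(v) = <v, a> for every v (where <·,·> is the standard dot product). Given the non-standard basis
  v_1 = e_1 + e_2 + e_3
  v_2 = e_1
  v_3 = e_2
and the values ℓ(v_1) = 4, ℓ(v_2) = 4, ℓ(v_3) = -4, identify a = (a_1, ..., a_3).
a = (4, -4, 4)

Write a = (a_1, ..., a_3) in the standard basis. For each basis vector v_i, ℓ(v_i) = <v_i, a> is a linear equation in the a_j's. Collect the n equations into a matrix system V a = ℓ, where row i of V is v_i (expressed in the standard basis). Since V is invertible (lower-triangular with 1s on the diagonal, up to permutation), solve by back-substitution:
  V =
[[1, 1, 1],
 [1, 0, 0],
 [0, 1, 0]]
  V a = (4, 4, -4)
Solving gives a = (4, -4, 4).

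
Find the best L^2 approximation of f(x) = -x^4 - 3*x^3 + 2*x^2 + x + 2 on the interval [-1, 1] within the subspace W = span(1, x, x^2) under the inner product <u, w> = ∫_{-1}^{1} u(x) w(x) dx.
g(x) = 8*x^2/7 - 4*x/5 + 73/35

The best approximation g ∈ W is the orthogonal projection of f onto W. Writing g = a_0 + a_1 x + a_2 x^2, the coefficients solve the normal equations G · a = b where
  G_{ij} = <φ_i, φ_j> and b_i = <f, φ_i>, with φ_0 = 1, φ_1 = x, φ_2 = x^2.
G =
  [2, 0, 2/3]
  [0, 2/3, 0]
  [2/3, 0, 2/5],
b = (74/15, -8/15, 194/105).
Solving gives a_0 = 73/35, a_1 = -4/5, a_2 = 8/7, so
  g(x) = 8*x^2/7 - 4*x/5 + 73/35.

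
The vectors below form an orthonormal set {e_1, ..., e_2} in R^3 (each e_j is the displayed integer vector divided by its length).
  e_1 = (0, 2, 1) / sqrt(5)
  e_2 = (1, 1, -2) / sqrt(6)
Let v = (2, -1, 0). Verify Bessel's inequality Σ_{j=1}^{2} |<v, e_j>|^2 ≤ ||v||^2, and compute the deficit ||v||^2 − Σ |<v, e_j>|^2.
Σ |<v, e_j>|^2 = 29/30; ||v||^2 = 5; deficit = 121/30

Write each e_j = u_j / sqrt(<u_j, u_j>) where u_j is the displayed integer vector. Then <v, e_j> = <v, u_j> / sqrt(<u_j, u_j>), so |<v, e_j>|^2 = <v, u_j>^2 / <u_j, u_j>.
Coefficients: <v, e_1> = -2/sqrt(5), <v, e_2> = 1/sqrt(6).
Square and sum: Σ |<v, e_j>|^2 = 29/30.
Compute ||v||^2 = v·v = 5.
Deficit = 5 − 29/30 = 121/30 ≥ 0, confirming Bessel's inequality. (The deficit equals ||v − Σ <v,e_j> e_j||^2, the squared distance from v to span{e_j}.)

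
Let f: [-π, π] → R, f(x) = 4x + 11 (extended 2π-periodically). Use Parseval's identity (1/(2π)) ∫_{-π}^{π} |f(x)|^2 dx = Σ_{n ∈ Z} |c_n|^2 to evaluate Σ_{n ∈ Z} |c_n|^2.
Σ |c_n|^2 = 16π^2/3 + 121

Expand and integrate term by term over [-π, π]:
  ∫ (4x)^2 dx = 16·(2π^3/3); ∫ 2·4·(11)·x dx = 0 (odd integrand); ∫ 11^2 dx = 121·2π.
So (1/(2π)) ∫_{-π}^{π} (4x + 11)^2 dx = 16π^2/3 + 121 = 16π^2/3 + 121.
Parseval ⇒ Σ |c_n|^2 = 16π^2/3 + 121.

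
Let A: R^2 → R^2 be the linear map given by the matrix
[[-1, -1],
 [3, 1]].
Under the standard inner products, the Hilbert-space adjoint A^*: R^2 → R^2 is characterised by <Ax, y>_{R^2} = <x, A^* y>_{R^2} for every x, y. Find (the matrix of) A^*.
A^* = A^T =
[[-1, 3],
 [-1, 1]]

For real matrices with standard dot products, the defining identity <Ax, y> = <x, A^* y> gives (Ax)^T y = x^T (A^*) y, i.e. x^T A^T y = x^T (A^*) y. Since this holds for all x, y, we must have A^* = A^T. Therefore
A^* =
[[-1, 3],
 [-1, 1]].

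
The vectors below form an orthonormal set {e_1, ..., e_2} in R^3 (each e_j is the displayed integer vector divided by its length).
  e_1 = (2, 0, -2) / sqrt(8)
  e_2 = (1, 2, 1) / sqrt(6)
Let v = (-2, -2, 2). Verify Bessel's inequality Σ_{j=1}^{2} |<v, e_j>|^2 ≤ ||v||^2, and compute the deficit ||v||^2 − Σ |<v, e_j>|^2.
Σ |<v, e_j>|^2 = 32/3; ||v||^2 = 12; deficit = 4/3

Write each e_j = u_j / sqrt(<u_j, u_j>) where u_j is the displayed integer vector. Then <v, e_j> = <v, u_j> / sqrt(<u_j, u_j>), so |<v, e_j>|^2 = <v, u_j>^2 / <u_j, u_j>.
Coefficients: <v, e_1> = -8/sqrt(8), <v, e_2> = -4/sqrt(6).
Square and sum: Σ |<v, e_j>|^2 = 32/3.
Compute ||v||^2 = v·v = 12.
Deficit = 12 − 32/3 = 4/3 ≥ 0, confirming Bessel's inequality. (The deficit equals ||v − Σ <v,e_j> e_j||^2, the squared distance from v to span{e_j}.)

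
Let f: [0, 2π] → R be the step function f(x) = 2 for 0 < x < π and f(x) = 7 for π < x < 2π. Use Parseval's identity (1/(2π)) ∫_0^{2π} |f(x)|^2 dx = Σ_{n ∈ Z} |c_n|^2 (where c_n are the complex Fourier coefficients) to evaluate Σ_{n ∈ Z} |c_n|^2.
Σ |c_n|^2 = 53/2

Parseval equates the L^2 energy of f (normalised by 1/(2π)) with the ℓ^2 sum of its Fourier coefficients: (1/(2π)) ∫_0^{2π} |f|^2 = Σ |c_n|^2.
Compute the left side: (1/(2π)) [∫_0^π 2^2 dx + ∫_π^{2π} 7^2 dx] = (1/(2π)) · (4π + 49π) = (4 + 49)/2 = 53/2.
So Σ_{n ∈ Z} |c_n|^2 = 53/2.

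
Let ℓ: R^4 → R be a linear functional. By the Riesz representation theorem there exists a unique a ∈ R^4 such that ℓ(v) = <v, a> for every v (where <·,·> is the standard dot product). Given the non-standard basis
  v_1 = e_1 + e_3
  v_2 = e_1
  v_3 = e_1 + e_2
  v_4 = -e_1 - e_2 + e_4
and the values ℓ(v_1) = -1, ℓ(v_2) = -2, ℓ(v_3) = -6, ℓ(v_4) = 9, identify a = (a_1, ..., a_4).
a = (-2, -4, 1, 3)

Write a = (a_1, ..., a_4) in the standard basis. For each basis vector v_i, ℓ(v_i) = <v_i, a> is a linear equation in the a_j's. Collect the n equations into a matrix system V a = ℓ, where row i of V is v_i (expressed in the standard basis). Since V is invertible (lower-triangular with 1s on the diagonal, up to permutation), solve by back-substitution:
  V =
[[1, 0, 1, 0],
 [1, 0, 0, 0],
 [1, 1, 0, 0],
 [-1, -1, 0, 1]]
  V a = (-1, -2, -6, 9)
Solving gives a = (-2, -4, 1, 3).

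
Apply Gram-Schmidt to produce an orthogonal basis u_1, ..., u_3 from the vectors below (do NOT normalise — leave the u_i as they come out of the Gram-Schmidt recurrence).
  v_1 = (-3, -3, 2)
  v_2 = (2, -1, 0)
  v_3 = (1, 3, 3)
Orthogonal basis:
  u_1 = (-3, -3, 2)
  u_2 = (35/22, -31/22, 3/11)
  u_3 = (82/101, 164/101, 369/101)

Apply the Gram-Schmidt recurrence
  u_1 = v_1
  u_i = v_i − Σ_{j<i} ((v_i · u_j) / (u_j · u_j)) · u_j.

Step by step this gives:
  u_1 = (-3, -3, 2)
  u_2 = (35/22, -31/22, 3/11)
  u_3 = (82/101, 164/101, 369/101)

Orthogonality check:
  u_2 · u_1 = 0 (should be 0)
  u_3 · u_1 = 0 (should be 0)
  u_3 · u_2 = 0 (should be 0)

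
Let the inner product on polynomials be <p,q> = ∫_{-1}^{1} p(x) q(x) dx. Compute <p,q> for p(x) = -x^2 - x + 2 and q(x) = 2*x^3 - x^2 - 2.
<p,q> = -42/5

Expand the product: p(x)·q(x) = -2*x^5 - x^4 + 5*x^3 + 2*x - 4.
∫_{-1}^{1} of each monomial x^k gives [2/(k+1) if k even, 0 if k odd]. Integrating term-by-term (or equivalently evaluating the antiderivative F(x) = -x^6/3 - x^5/5 + 5*x^4/4 + x^2 - 4*x at the endpoints):
  F(1) − F(−1) = -137/60 − (367/60) = -42/5.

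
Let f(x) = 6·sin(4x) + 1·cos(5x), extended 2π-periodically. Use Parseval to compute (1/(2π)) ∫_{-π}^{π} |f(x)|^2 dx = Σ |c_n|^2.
Σ |c_n|^2 = 37/2

Expand |f|^2 and use orthogonality of {sin(nx), cos(mx)} on [-π, π]:
  ∫_{-π}^{π} sin(nx)^2 dx = π, ∫ cos(mx)^2 dx = π, and cross terms integrate to 0.
So ∫_{-π}^{π} f(x)^2 dx = 6^2 · π + 1^2 · π = (36 + 1)π.
Divide by 2π: (36 + 1)/2 = 37/2.
By Parseval, this equals Σ |c_n|^2.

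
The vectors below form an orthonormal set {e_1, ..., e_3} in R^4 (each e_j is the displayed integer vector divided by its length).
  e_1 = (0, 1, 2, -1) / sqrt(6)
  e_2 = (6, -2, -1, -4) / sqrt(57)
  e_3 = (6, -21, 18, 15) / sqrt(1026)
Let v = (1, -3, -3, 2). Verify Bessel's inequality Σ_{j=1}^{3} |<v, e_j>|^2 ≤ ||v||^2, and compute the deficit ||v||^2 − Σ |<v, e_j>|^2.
Σ |<v, e_j>|^2 = 23; ||v||^2 = 23; deficit = 0

Write each e_j = u_j / sqrt(<u_j, u_j>) where u_j is the displayed integer vector. Then <v, e_j> = <v, u_j> / sqrt(<u_j, u_j>), so |<v, e_j>|^2 = <v, u_j>^2 / <u_j, u_j>.
Coefficients: <v, e_1> = -11/sqrt(6), <v, e_2> = 7/sqrt(57), <v, e_3> = 45/sqrt(1026).
Square and sum: Σ |<v, e_j>|^2 = 23.
Compute ||v||^2 = v·v = 23.
Deficit = 23 − 23 = 0 ≥ 0, confirming Bessel's inequality. (The deficit equals ||v − Σ <v,e_j> e_j||^2, the squared distance from v to span{e_j}.)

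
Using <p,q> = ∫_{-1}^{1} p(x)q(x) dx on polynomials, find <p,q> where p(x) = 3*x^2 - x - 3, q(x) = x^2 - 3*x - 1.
<p,q> = 26/5

Expand the product: p(x)·q(x) = 3*x^4 - 10*x^3 - 3*x^2 + 10*x + 3.
∫_{-1}^{1} of each monomial x^k gives [2/(k+1) if k even, 0 if k odd]. Integrating term-by-term (or equivalently evaluating the antiderivative F(x) = 3*x^5/5 - 5*x^4/2 - x^3 + 5*x^2 + 3*x at the endpoints):
  F(1) − F(−1) = 51/10 − (-1/10) = 26/5.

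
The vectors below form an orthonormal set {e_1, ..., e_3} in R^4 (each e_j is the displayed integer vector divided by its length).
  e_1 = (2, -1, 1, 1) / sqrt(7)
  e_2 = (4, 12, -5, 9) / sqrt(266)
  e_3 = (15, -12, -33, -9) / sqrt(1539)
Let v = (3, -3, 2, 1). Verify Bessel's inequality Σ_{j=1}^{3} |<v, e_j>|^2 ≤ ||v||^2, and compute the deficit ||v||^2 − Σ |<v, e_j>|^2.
Σ |<v, e_j>|^2 = 413/18; ||v||^2 = 23; deficit = 1/18

Write each e_j = u_j / sqrt(<u_j, u_j>) where u_j is the displayed integer vector. Then <v, e_j> = <v, u_j> / sqrt(<u_j, u_j>), so |<v, e_j>|^2 = <v, u_j>^2 / <u_j, u_j>.
Coefficients: <v, e_1> = 12/sqrt(7), <v, e_2> = -25/sqrt(266), <v, e_3> = 6/sqrt(1539).
Square and sum: Σ |<v, e_j>|^2 = 413/18.
Compute ||v||^2 = v·v = 23.
Deficit = 23 − 413/18 = 1/18 ≥ 0, confirming Bessel's inequality. (The deficit equals ||v − Σ <v,e_j> e_j||^2, the squared distance from v to span{e_j}.)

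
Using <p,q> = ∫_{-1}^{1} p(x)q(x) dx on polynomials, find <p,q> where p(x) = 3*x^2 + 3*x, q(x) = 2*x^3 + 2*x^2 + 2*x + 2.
<p,q> = 64/5

Expand the product: p(x)·q(x) = 6*x^5 + 12*x^4 + 12*x^3 + 12*x^2 + 6*x.
∫_{-1}^{1} of each monomial x^k gives [2/(k+1) if k even, 0 if k odd]. Integrating term-by-term (or equivalently evaluating the antiderivative F(x) = x^6 + 12*x^5/5 + 3*x^4 + 4*x^3 + 3*x^2 at the endpoints):
  F(1) − F(−1) = 67/5 − (3/5) = 64/5.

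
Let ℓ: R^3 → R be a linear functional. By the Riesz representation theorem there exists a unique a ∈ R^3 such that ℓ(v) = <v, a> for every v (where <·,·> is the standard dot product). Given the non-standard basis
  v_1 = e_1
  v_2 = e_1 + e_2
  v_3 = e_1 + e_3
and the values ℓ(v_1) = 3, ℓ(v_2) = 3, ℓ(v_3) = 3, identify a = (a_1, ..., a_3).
a = (3, 0, 0)

Write a = (a_1, ..., a_3) in the standard basis. For each basis vector v_i, ℓ(v_i) = <v_i, a> is a linear equation in the a_j's. Collect the n equations into a matrix system V a = ℓ, where row i of V is v_i (expressed in the standard basis). Since V is invertible (lower-triangular with 1s on the diagonal, up to permutation), solve by back-substitution:
  V =
[[1, 0, 0],
 [1, 1, 0],
 [1, 0, 1]]
  V a = (3, 3, 3)
Solving gives a = (3, 0, 0).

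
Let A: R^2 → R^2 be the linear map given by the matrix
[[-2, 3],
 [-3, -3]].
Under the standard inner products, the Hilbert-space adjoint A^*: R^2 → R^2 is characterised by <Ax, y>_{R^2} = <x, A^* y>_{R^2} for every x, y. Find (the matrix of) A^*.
A^* = A^T =
[[-2, -3],
 [3, -3]]

For real matrices with standard dot products, the defining identity <Ax, y> = <x, A^* y> gives (Ax)^T y = x^T (A^*) y, i.e. x^T A^T y = x^T (A^*) y. Since this holds for all x, y, we must have A^* = A^T. Therefore
A^* =
[[-2, -3],
 [3, -3]].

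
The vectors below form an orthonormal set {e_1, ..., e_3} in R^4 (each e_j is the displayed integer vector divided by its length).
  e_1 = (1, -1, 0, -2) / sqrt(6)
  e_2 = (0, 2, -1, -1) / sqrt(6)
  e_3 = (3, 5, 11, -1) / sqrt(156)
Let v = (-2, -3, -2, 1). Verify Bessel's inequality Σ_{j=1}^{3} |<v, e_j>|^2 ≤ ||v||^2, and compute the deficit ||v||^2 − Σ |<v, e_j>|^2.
Σ |<v, e_j>|^2 = 653/39; ||v||^2 = 18; deficit = 49/39

Write each e_j = u_j / sqrt(<u_j, u_j>) where u_j is the displayed integer vector. Then <v, e_j> = <v, u_j> / sqrt(<u_j, u_j>), so |<v, e_j>|^2 = <v, u_j>^2 / <u_j, u_j>.
Coefficients: <v, e_1> = -1/sqrt(6), <v, e_2> = -5/sqrt(6), <v, e_3> = -44/sqrt(156).
Square and sum: Σ |<v, e_j>|^2 = 653/39.
Compute ||v||^2 = v·v = 18.
Deficit = 18 − 653/39 = 49/39 ≥ 0, confirming Bessel's inequality. (The deficit equals ||v − Σ <v,e_j> e_j||^2, the squared distance from v to span{e_j}.)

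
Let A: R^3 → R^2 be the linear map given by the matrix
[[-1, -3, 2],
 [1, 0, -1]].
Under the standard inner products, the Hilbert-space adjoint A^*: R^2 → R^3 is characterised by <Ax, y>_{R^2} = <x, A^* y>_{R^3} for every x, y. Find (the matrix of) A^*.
A^* = A^T =
[[-1, 1],
 [-3, 0],
 [2, -1]]

For real matrices with standard dot products, the defining identity <Ax, y> = <x, A^* y> gives (Ax)^T y = x^T (A^*) y, i.e. x^T A^T y = x^T (A^*) y. Since this holds for all x, y, we must have A^* = A^T. Therefore
A^* =
[[-1, 1],
 [-3, 0],
 [2, -1]].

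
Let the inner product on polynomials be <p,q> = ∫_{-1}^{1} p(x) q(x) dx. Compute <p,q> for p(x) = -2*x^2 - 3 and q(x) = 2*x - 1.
<p,q> = 22/3

Expand the product: p(x)·q(x) = -4*x^3 + 2*x^2 - 6*x + 3.
∫_{-1}^{1} of each monomial x^k gives [2/(k+1) if k even, 0 if k odd]. Integrating term-by-term (or equivalently evaluating the antiderivative F(x) = -x^4 + 2*x^3/3 - 3*x^2 + 3*x at the endpoints):
  F(1) − F(−1) = -1/3 − (-23/3) = 22/3.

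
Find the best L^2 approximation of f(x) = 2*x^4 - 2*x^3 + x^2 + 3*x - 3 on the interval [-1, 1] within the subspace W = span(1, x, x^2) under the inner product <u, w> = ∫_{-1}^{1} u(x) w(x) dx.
g(x) = 19*x^2/7 + 9*x/5 - 111/35

The best approximation g ∈ W is the orthogonal projection of f onto W. Writing g = a_0 + a_1 x + a_2 x^2, the coefficients solve the normal equations G · a = b where
  G_{ij} = <φ_i, φ_j> and b_i = <f, φ_i>, with φ_0 = 1, φ_1 = x, φ_2 = x^2.
G =
  [2, 0, 2/3]
  [0, 2/3, 0]
  [2/3, 0, 2/5],
b = (-68/15, 6/5, -36/35).
Solving gives a_0 = -111/35, a_1 = 9/5, a_2 = 19/7, so
  g(x) = 19*x^2/7 + 9*x/5 - 111/35.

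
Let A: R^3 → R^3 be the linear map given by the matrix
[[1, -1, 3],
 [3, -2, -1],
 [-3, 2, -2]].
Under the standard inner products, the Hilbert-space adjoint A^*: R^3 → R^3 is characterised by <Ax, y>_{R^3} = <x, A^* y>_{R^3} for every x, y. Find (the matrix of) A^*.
A^* = A^T =
[[1, 3, -3],
 [-1, -2, 2],
 [3, -1, -2]]

For real matrices with standard dot products, the defining identity <Ax, y> = <x, A^* y> gives (Ax)^T y = x^T (A^*) y, i.e. x^T A^T y = x^T (A^*) y. Since this holds for all x, y, we must have A^* = A^T. Therefore
A^* =
[[1, 3, -3],
 [-1, -2, 2],
 [3, -1, -2]].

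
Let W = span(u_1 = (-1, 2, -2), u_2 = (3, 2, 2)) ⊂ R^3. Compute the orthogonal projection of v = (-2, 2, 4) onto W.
proj_W(v) = (10/9, 4/9, 8/9)

Set up U = [u_1 | ... | u_2] ∈ R^(3×2). The projector onto W = col(U) is P = U (U^T U)^(-1) U^T.
Compute U^T U =
  [9, -3]
  [-3, 17],
and U^T v = (-2, 6).
Solve U^T U · c = U^T v for the coefficients: c = (-1/9, 1/3). The projection is proj_W(v) = U c.
Check: (v - proj_W(v)) · u_1 = 0  (should be 0).
Check: (v - proj_W(v)) · u_2 = 0  (should be 0).
Result: proj_W(v) = (10/9, 4/9, 8/9).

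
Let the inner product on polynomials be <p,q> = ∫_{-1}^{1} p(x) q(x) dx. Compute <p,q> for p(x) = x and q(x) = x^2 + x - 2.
<p,q> = 2/3

Expand the product: p(x)·q(x) = x^3 + x^2 - 2*x.
∫_{-1}^{1} of each monomial x^k gives [2/(k+1) if k even, 0 if k odd]. Integrating term-by-term (or equivalently evaluating the antiderivative F(x) = x^4/4 + x^3/3 - x^2 at the endpoints):
  F(1) − F(−1) = -5/12 − (-13/12) = 2/3.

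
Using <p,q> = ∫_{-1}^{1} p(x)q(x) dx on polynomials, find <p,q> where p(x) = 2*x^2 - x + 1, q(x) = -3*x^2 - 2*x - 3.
<p,q> = -196/15

Expand the product: p(x)·q(x) = -6*x^4 - x^3 - 7*x^2 + x - 3.
∫_{-1}^{1} of each monomial x^k gives [2/(k+1) if k even, 0 if k odd]. Integrating term-by-term (or equivalently evaluating the antiderivative F(x) = -6*x^5/5 - x^4/4 - 7*x^3/3 + x^2/2 - 3*x at the endpoints):
  F(1) − F(−1) = -377/60 − (407/60) = -196/15.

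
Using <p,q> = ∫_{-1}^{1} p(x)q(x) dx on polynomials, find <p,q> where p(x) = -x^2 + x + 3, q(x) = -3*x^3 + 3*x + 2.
<p,q> = 172/15

Expand the product: p(x)·q(x) = 3*x^5 - 3*x^4 - 12*x^3 + x^2 + 11*x + 6.
∫_{-1}^{1} of each monomial x^k gives [2/(k+1) if k even, 0 if k odd]. Integrating term-by-term (or equivalently evaluating the antiderivative F(x) = x^6/2 - 3*x^5/5 - 3*x^4 + x^3/3 + 11*x^2/2 + 6*x at the endpoints):
  F(1) − F(−1) = 131/15 − (-41/15) = 172/15.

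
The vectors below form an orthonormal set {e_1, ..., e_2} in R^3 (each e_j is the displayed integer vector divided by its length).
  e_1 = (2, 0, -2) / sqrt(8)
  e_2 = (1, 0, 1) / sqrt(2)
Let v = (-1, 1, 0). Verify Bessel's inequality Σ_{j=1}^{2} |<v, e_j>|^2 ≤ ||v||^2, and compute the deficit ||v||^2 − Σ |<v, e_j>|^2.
Σ |<v, e_j>|^2 = 1; ||v||^2 = 2; deficit = 1

Write each e_j = u_j / sqrt(<u_j, u_j>) where u_j is the displayed integer vector. Then <v, e_j> = <v, u_j> / sqrt(<u_j, u_j>), so |<v, e_j>|^2 = <v, u_j>^2 / <u_j, u_j>.
Coefficients: <v, e_1> = -2/sqrt(8), <v, e_2> = -1/sqrt(2).
Square and sum: Σ |<v, e_j>|^2 = 1.
Compute ||v||^2 = v·v = 2.
Deficit = 2 − 1 = 1 ≥ 0, confirming Bessel's inequality. (The deficit equals ||v − Σ <v,e_j> e_j||^2, the squared distance from v to span{e_j}.)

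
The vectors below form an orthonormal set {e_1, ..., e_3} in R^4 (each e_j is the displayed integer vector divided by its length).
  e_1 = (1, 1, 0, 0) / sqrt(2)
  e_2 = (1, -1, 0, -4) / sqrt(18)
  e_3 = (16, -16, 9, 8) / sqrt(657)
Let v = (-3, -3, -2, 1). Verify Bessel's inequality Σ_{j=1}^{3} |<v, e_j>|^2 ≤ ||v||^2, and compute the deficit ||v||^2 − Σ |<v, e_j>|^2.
Σ |<v, e_j>|^2 = 1390/73; ||v||^2 = 23; deficit = 289/73

Write each e_j = u_j / sqrt(<u_j, u_j>) where u_j is the displayed integer vector. Then <v, e_j> = <v, u_j> / sqrt(<u_j, u_j>), so |<v, e_j>|^2 = <v, u_j>^2 / <u_j, u_j>.
Coefficients: <v, e_1> = -6/sqrt(2), <v, e_2> = -4/sqrt(18), <v, e_3> = -10/sqrt(657).
Square and sum: Σ |<v, e_j>|^2 = 1390/73.
Compute ||v||^2 = v·v = 23.
Deficit = 23 − 1390/73 = 289/73 ≥ 0, confirming Bessel's inequality. (The deficit equals ||v − Σ <v,e_j> e_j||^2, the squared distance from v to span{e_j}.)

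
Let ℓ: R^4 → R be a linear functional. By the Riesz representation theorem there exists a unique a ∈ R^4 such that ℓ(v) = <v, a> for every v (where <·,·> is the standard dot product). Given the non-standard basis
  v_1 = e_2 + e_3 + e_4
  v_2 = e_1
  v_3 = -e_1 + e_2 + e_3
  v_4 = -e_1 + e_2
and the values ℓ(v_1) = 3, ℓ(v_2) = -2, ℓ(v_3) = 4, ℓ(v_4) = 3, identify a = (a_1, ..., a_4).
a = (-2, 1, 1, 1)

Write a = (a_1, ..., a_4) in the standard basis. For each basis vector v_i, ℓ(v_i) = <v_i, a> is a linear equation in the a_j's. Collect the n equations into a matrix system V a = ℓ, where row i of V is v_i (expressed in the standard basis). Since V is invertible (lower-triangular with 1s on the diagonal, up to permutation), solve by back-substitution:
  V =
[[0, 1, 1, 1],
 [1, 0, 0, 0],
 [-1, 1, 1, 0],
 [-1, 1, 0, 0]]
  V a = (3, -2, 4, 3)
Solving gives a = (-2, 1, 1, 1).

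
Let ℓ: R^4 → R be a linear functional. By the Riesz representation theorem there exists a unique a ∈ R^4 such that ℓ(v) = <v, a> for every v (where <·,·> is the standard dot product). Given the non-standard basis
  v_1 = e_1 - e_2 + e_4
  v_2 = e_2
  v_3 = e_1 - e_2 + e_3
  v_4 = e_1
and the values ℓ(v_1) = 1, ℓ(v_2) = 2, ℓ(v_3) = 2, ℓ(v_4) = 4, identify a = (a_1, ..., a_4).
a = (4, 2, 0, -1)

Write a = (a_1, ..., a_4) in the standard basis. For each basis vector v_i, ℓ(v_i) = <v_i, a> is a linear equation in the a_j's. Collect the n equations into a matrix system V a = ℓ, where row i of V is v_i (expressed in the standard basis). Since V is invertible (lower-triangular with 1s on the diagonal, up to permutation), solve by back-substitution:
  V =
[[1, -1, 0, 1],
 [0, 1, 0, 0],
 [1, -1, 1, 0],
 [1, 0, 0, 0]]
  V a = (1, 2, 2, 4)
Solving gives a = (4, 2, 0, -1).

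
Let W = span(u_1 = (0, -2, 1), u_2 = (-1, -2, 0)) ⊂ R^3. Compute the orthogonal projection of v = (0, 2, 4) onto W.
proj_W(v) = (20/9, 8/9, 16/9)

Set up U = [u_1 | ... | u_2] ∈ R^(3×2). The projector onto W = col(U) is P = U (U^T U)^(-1) U^T.
Compute U^T U =
  [5, 4]
  [4, 5],
and U^T v = (0, -4).
Solve U^T U · c = U^T v for the coefficients: c = (16/9, -20/9). The projection is proj_W(v) = U c.
Check: (v - proj_W(v)) · u_1 = 0  (should be 0).
Check: (v - proj_W(v)) · u_2 = 0  (should be 0).
Result: proj_W(v) = (20/9, 8/9, 16/9).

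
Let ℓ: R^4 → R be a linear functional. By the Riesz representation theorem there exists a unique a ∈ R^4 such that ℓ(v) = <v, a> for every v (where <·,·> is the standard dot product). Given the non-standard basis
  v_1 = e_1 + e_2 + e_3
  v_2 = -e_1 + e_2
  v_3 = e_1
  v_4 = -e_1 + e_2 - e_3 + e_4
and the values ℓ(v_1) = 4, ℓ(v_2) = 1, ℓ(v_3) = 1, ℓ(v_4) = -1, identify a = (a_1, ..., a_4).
a = (1, 2, 1, -1)

Write a = (a_1, ..., a_4) in the standard basis. For each basis vector v_i, ℓ(v_i) = <v_i, a> is a linear equation in the a_j's. Collect the n equations into a matrix system V a = ℓ, where row i of V is v_i (expressed in the standard basis). Since V is invertible (lower-triangular with 1s on the diagonal, up to permutation), solve by back-substitution:
  V =
[[1, 1, 1, 0],
 [-1, 1, 0, 0],
 [1, 0, 0, 0],
 [-1, 1, -1, 1]]
  V a = (4, 1, 1, -1)
Solving gives a = (1, 2, 1, -1).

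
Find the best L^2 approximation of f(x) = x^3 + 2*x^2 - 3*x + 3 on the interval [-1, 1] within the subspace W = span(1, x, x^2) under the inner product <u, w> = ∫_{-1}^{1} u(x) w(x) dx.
g(x) = 2*x^2 - 12*x/5 + 3

The best approximation g ∈ W is the orthogonal projection of f onto W. Writing g = a_0 + a_1 x + a_2 x^2, the coefficients solve the normal equations G · a = b where
  G_{ij} = <φ_i, φ_j> and b_i = <f, φ_i>, with φ_0 = 1, φ_1 = x, φ_2 = x^2.
G =
  [2, 0, 2/3]
  [0, 2/3, 0]
  [2/3, 0, 2/5],
b = (22/3, -8/5, 14/5).
Solving gives a_0 = 3, a_1 = -12/5, a_2 = 2, so
  g(x) = 2*x^2 - 12*x/5 + 3.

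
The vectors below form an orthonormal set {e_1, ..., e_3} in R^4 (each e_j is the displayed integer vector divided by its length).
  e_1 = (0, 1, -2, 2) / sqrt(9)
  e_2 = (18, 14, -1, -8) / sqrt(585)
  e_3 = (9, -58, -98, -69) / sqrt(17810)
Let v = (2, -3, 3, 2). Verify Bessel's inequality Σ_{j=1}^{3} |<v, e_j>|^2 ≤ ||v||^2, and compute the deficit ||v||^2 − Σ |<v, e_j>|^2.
Σ |<v, e_j>|^2 = 970/137; ||v||^2 = 26; deficit = 21*2**(69/148)*3**(85/111)*5**(23/222)*7**(89/111)/20

Write each e_j = u_j / sqrt(<u_j, u_j>) where u_j is the displayed integer vector. Then <v, e_j> = <v, u_j> / sqrt(<u_j, u_j>), so |<v, e_j>|^2 = <v, u_j>^2 / <u_j, u_j>.
Coefficients: <v, e_1> = -5/sqrt(9), <v, e_2> = -25/sqrt(585), <v, e_3> = -240/sqrt(17810).
Square and sum: Σ |<v, e_j>|^2 = 970/137.
Compute ||v||^2 = v·v = 26.
Deficit = 26 − 970/137 = 21*2**(69/148)*3**(85/111)*5**(23/222)*7**(89/111)/20 ≥ 0, confirming Bessel's inequality. (The deficit equals ||v − Σ <v,e_j> e_j||^2, the squared distance from v to span{e_j}.)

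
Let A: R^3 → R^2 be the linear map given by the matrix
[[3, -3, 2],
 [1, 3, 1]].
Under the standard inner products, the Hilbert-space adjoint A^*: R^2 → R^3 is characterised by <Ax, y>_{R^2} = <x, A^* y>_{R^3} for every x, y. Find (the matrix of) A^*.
A^* = A^T =
[[3, 1],
 [-3, 3],
 [2, 1]]

For real matrices with standard dot products, the defining identity <Ax, y> = <x, A^* y> gives (Ax)^T y = x^T (A^*) y, i.e. x^T A^T y = x^T (A^*) y. Since this holds for all x, y, we must have A^* = A^T. Therefore
A^* =
[[3, 1],
 [-3, 3],
 [2, 1]].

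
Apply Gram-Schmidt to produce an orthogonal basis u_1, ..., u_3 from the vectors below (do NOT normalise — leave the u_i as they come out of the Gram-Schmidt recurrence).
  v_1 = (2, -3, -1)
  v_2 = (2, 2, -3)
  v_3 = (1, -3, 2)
Orthogonal basis:
  u_1 = (2, -3, -1)
  u_2 = (13/7, 31/14, -41/14)
  u_3 = (209/237, 76/237, 190/237)

Apply the Gram-Schmidt recurrence
  u_1 = v_1
  u_i = v_i − Σ_{j<i} ((v_i · u_j) / (u_j · u_j)) · u_j.

Step by step this gives:
  u_1 = (2, -3, -1)
  u_2 = (13/7, 31/14, -41/14)
  u_3 = (209/237, 76/237, 190/237)

Orthogonality check:
  u_2 · u_1 = 0 (should be 0)
  u_3 · u_1 = 0 (should be 0)
  u_3 · u_2 = 0 (should be 0)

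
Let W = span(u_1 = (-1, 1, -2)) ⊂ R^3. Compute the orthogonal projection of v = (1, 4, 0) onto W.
proj_W(v) = (-1/2, 1/2, -1)

Set up U = [u_1 | ... | u_1] ∈ R^(3×1). The projector onto W = col(U) is P = U (U^T U)^(-1) U^T.
Compute U^T U =
  [6],
and U^T v = (3).
Solve U^T U · c = U^T v for the coefficients: c = (1/2). The projection is proj_W(v) = U c.
Check: (v - proj_W(v)) · u_1 = 0  (should be 0).
Result: proj_W(v) = (-1/2, 1/2, -1).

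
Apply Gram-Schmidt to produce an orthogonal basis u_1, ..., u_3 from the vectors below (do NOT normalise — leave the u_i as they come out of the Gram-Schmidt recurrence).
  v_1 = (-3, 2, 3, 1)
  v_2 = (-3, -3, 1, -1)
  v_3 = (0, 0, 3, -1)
Orthogonal basis:
  u_1 = (-3, 2, 3, 1)
  u_2 = (-54/23, -79/23, 8/23, -28/23)
  u_3 = (192/145, -124/435, 833/435, -523/435)

Apply the Gram-Schmidt recurrence
  u_1 = v_1
  u_i = v_i − Σ_{j<i} ((v_i · u_j) / (u_j · u_j)) · u_j.

Step by step this gives:
  u_1 = (-3, 2, 3, 1)
  u_2 = (-54/23, -79/23, 8/23, -28/23)
  u_3 = (192/145, -124/435, 833/435, -523/435)

Orthogonality check:
  u_2 · u_1 = 0 (should be 0)
  u_3 · u_1 = 0 (should be 0)
  u_3 · u_2 = 0 (should be 0)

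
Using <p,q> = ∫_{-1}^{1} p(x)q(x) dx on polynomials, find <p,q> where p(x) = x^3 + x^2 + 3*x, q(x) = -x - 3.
<p,q> = -22/5

Expand the product: p(x)·q(x) = -x^4 - 4*x^3 - 6*x^2 - 9*x.
∫_{-1}^{1} of each monomial x^k gives [2/(k+1) if k even, 0 if k odd]. Integrating term-by-term (or equivalently evaluating the antiderivative F(x) = -x^5/5 - x^4 - 2*x^3 - 9*x^2/2 at the endpoints):
  F(1) − F(−1) = -77/10 − (-33/10) = -22/5.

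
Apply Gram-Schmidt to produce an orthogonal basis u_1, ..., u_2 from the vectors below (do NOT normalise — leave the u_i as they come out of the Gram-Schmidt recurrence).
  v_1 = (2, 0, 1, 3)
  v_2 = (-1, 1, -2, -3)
Orthogonal basis:
  u_1 = (2, 0, 1, 3)
  u_2 = (6/7, 1, -15/14, -3/14)

Apply the Gram-Schmidt recurrence
  u_1 = v_1
  u_i = v_i − Σ_{j<i} ((v_i · u_j) / (u_j · u_j)) · u_j.

Step by step this gives:
  u_1 = (2, 0, 1, 3)
  u_2 = (6/7, 1, -15/14, -3/14)

Orthogonality check:
  u_2 · u_1 = 0 (should be 0)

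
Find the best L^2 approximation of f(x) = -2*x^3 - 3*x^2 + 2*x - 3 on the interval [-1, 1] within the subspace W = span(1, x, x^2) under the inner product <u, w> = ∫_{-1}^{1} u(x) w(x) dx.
g(x) = -3*x^2 + 4*x/5 - 3

The best approximation g ∈ W is the orthogonal projection of f onto W. Writing g = a_0 + a_1 x + a_2 x^2, the coefficients solve the normal equations G · a = b where
  G_{ij} = <φ_i, φ_j> and b_i = <f, φ_i>, with φ_0 = 1, φ_1 = x, φ_2 = x^2.
G =
  [2, 0, 2/3]
  [0, 2/3, 0]
  [2/3, 0, 2/5],
b = (-8, 8/15, -16/5).
Solving gives a_0 = -3, a_1 = 4/5, a_2 = -3, so
  g(x) = -3*x^2 + 4*x/5 - 3.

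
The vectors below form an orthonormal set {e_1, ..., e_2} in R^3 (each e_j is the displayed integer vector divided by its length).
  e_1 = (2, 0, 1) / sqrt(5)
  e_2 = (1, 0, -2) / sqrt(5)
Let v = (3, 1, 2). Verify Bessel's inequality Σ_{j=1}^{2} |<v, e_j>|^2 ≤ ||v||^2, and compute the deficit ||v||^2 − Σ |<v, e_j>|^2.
Σ |<v, e_j>|^2 = 13; ||v||^2 = 14; deficit = 1

Write each e_j = u_j / sqrt(<u_j, u_j>) where u_j is the displayed integer vector. Then <v, e_j> = <v, u_j> / sqrt(<u_j, u_j>), so |<v, e_j>|^2 = <v, u_j>^2 / <u_j, u_j>.
Coefficients: <v, e_1> = 8/sqrt(5), <v, e_2> = -1/sqrt(5).
Square and sum: Σ |<v, e_j>|^2 = 13.
Compute ||v||^2 = v·v = 14.
Deficit = 14 − 13 = 1 ≥ 0, confirming Bessel's inequality. (The deficit equals ||v − Σ <v,e_j> e_j||^2, the squared distance from v to span{e_j}.)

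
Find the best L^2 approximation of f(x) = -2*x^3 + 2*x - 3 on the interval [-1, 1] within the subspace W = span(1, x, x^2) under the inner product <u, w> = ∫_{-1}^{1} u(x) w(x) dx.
g(x) = 4*x/5 - 3

The best approximation g ∈ W is the orthogonal projection of f onto W. Writing g = a_0 + a_1 x + a_2 x^2, the coefficients solve the normal equations G · a = b where
  G_{ij} = <φ_i, φ_j> and b_i = <f, φ_i>, with φ_0 = 1, φ_1 = x, φ_2 = x^2.
G =
  [2, 0, 2/3]
  [0, 2/3, 0]
  [2/3, 0, 2/5],
b = (-6, 8/15, -2).
Solving gives a_0 = -3, a_1 = 4/5, a_2 = 0, so
  g(x) = 4*x/5 - 3.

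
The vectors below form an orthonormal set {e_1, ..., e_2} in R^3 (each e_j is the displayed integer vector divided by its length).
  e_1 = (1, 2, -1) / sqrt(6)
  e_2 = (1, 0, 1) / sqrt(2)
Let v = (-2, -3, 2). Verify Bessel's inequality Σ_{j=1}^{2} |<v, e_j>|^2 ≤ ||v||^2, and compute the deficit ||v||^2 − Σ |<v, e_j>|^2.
Σ |<v, e_j>|^2 = 50/3; ||v||^2 = 17; deficit = 1/3

Write each e_j = u_j / sqrt(<u_j, u_j>) where u_j is the displayed integer vector. Then <v, e_j> = <v, u_j> / sqrt(<u_j, u_j>), so |<v, e_j>|^2 = <v, u_j>^2 / <u_j, u_j>.
Coefficients: <v, e_1> = -10/sqrt(6), <v, e_2> = 0/sqrt(2).
Square and sum: Σ |<v, e_j>|^2 = 50/3.
Compute ||v||^2 = v·v = 17.
Deficit = 17 − 50/3 = 1/3 ≥ 0, confirming Bessel's inequality. (The deficit equals ||v − Σ <v,e_j> e_j||^2, the squared distance from v to span{e_j}.)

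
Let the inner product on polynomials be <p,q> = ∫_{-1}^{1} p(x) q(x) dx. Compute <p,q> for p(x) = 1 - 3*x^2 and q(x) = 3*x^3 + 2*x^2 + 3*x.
<p,q> = -16/15

Expand the product: p(x)·q(x) = -9*x^5 - 6*x^4 - 6*x^3 + 2*x^2 + 3*x.
∫_{-1}^{1} of each monomial x^k gives [2/(k+1) if k even, 0 if k odd]. Integrating term-by-term (or equivalently evaluating the antiderivative F(x) = -3*x^6/2 - 6*x^5/5 - 3*x^4/2 + 2*x^3/3 + 3*x^2/2 at the endpoints):
  F(1) − F(−1) = -61/30 − (-29/30) = -16/15.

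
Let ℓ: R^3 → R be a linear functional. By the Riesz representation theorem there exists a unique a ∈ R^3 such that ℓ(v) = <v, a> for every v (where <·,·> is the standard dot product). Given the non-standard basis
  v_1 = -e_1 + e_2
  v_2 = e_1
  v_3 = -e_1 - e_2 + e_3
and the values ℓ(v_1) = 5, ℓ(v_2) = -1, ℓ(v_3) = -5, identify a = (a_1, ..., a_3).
a = (-1, 4, -2)

Write a = (a_1, ..., a_3) in the standard basis. For each basis vector v_i, ℓ(v_i) = <v_i, a> is a linear equation in the a_j's. Collect the n equations into a matrix system V a = ℓ, where row i of V is v_i (expressed in the standard basis). Since V is invertible (lower-triangular with 1s on the diagonal, up to permutation), solve by back-substitution:
  V =
[[-1, 1, 0],
 [1, 0, 0],
 [-1, -1, 1]]
  V a = (5, -1, -5)
Solving gives a = (-1, 4, -2).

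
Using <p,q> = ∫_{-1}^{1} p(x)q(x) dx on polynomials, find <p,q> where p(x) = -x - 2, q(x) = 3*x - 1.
<p,q> = 2

Expand the product: p(x)·q(x) = -3*x^2 - 5*x + 2.
∫_{-1}^{1} of each monomial x^k gives [2/(k+1) if k even, 0 if k odd]. Integrating term-by-term (or equivalently evaluating the antiderivative F(x) = -x^3 - 5*x^2/2 + 2*x at the endpoints):
  F(1) − F(−1) = -3/2 − (-7/2) = 2.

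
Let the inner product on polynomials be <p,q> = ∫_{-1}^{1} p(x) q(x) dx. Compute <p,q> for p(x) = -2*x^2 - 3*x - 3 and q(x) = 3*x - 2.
<p,q> = 26/3

Expand the product: p(x)·q(x) = -6*x^3 - 5*x^2 - 3*x + 6.
∫_{-1}^{1} of each monomial x^k gives [2/(k+1) if k even, 0 if k odd]. Integrating term-by-term (or equivalently evaluating the antiderivative F(x) = -3*x^4/2 - 5*x^3/3 - 3*x^2/2 + 6*x at the endpoints):
  F(1) − F(−1) = 4/3 − (-22/3) = 26/3.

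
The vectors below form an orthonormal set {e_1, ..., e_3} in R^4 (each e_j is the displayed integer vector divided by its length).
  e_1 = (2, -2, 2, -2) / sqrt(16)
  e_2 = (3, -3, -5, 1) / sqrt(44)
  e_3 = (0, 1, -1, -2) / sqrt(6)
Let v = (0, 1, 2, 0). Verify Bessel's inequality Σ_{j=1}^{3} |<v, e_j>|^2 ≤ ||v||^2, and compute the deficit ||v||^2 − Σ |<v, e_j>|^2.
Σ |<v, e_j>|^2 = 281/66; ||v||^2 = 5; deficit = 49/66

Write each e_j = u_j / sqrt(<u_j, u_j>) where u_j is the displayed integer vector. Then <v, e_j> = <v, u_j> / sqrt(<u_j, u_j>), so |<v, e_j>|^2 = <v, u_j>^2 / <u_j, u_j>.
Coefficients: <v, e_1> = 2/sqrt(16), <v, e_2> = -13/sqrt(44), <v, e_3> = -1/sqrt(6).
Square and sum: Σ |<v, e_j>|^2 = 281/66.
Compute ||v||^2 = v·v = 5.
Deficit = 5 − 281/66 = 49/66 ≥ 0, confirming Bessel's inequality. (The deficit equals ||v − Σ <v,e_j> e_j||^2, the squared distance from v to span{e_j}.)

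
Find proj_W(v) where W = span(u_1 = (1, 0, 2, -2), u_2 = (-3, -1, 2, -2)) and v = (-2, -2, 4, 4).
proj_W(v) = (-322/137, -82/137, 12/137, -12/137)

Set up U = [u_1 | ... | u_2] ∈ R^(4×2). The projector onto W = col(U) is P = U (U^T U)^(-1) U^T.
Compute U^T U =
  [9, 5]
  [5, 18],
and U^T v = (-2, 8).
Solve U^T U · c = U^T v for the coefficients: c = (-76/137, 82/137). The projection is proj_W(v) = U c.
Check: (v - proj_W(v)) · u_1 = 0  (should be 0).
Check: (v - proj_W(v)) · u_2 = 0  (should be 0).
Result: proj_W(v) = (-322/137, -82/137, 12/137, -12/137).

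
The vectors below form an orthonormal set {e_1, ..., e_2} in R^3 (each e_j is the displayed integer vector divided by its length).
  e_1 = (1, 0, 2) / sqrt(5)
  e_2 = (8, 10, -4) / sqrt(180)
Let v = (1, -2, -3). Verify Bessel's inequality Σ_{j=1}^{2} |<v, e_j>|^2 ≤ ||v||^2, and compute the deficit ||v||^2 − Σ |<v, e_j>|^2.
Σ |<v, e_j>|^2 = 5; ||v||^2 = 14; deficit = 9

Write each e_j = u_j / sqrt(<u_j, u_j>) where u_j is the displayed integer vector. Then <v, e_j> = <v, u_j> / sqrt(<u_j, u_j>), so |<v, e_j>|^2 = <v, u_j>^2 / <u_j, u_j>.
Coefficients: <v, e_1> = -5/sqrt(5), <v, e_2> = 0/sqrt(180).
Square and sum: Σ |<v, e_j>|^2 = 5.
Compute ||v||^2 = v·v = 14.
Deficit = 14 − 5 = 9 ≥ 0, confirming Bessel's inequality. (The deficit equals ||v − Σ <v,e_j> e_j||^2, the squared distance from v to span{e_j}.)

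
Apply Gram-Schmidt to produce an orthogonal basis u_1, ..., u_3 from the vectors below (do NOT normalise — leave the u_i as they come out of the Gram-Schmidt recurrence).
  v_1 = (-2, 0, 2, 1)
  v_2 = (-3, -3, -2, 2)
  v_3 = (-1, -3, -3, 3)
Orthogonal basis:
  u_1 = (-2, 0, 2, 1)
  u_2 = (-19/9, -3, -26/9, 14/9)
  u_3 = (99/109, 3/109, 15/109, 168/109)

Apply the Gram-Schmidt recurrence
  u_1 = v_1
  u_i = v_i − Σ_{j<i} ((v_i · u_j) / (u_j · u_j)) · u_j.

Step by step this gives:
  u_1 = (-2, 0, 2, 1)
  u_2 = (-19/9, -3, -26/9, 14/9)
  u_3 = (99/109, 3/109, 15/109, 168/109)

Orthogonality check:
  u_2 · u_1 = 0 (should be 0)
  u_3 · u_1 = 0 (should be 0)
  u_3 · u_2 = 0 (should be 0)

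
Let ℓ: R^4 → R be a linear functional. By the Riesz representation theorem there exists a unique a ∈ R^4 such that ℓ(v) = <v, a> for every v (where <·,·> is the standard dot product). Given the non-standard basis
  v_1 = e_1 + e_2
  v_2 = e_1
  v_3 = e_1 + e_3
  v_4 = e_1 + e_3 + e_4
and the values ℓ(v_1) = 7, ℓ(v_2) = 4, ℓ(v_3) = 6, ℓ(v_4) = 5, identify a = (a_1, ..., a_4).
a = (4, 3, 2, -1)

Write a = (a_1, ..., a_4) in the standard basis. For each basis vector v_i, ℓ(v_i) = <v_i, a> is a linear equation in the a_j's. Collect the n equations into a matrix system V a = ℓ, where row i of V is v_i (expressed in the standard basis). Since V is invertible (lower-triangular with 1s on the diagonal, up to permutation), solve by back-substitution:
  V =
[[1, 1, 0, 0],
 [1, 0, 0, 0],
 [1, 0, 1, 0],
 [1, 0, 1, 1]]
  V a = (7, 4, 6, 5)
Solving gives a = (4, 3, 2, -1).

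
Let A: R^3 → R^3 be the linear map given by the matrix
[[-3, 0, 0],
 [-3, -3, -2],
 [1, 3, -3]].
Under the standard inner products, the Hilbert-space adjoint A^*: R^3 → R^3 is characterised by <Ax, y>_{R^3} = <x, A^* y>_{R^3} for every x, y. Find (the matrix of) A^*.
A^* = A^T =
[[-3, -3, 1],
 [0, -3, 3],
 [0, -2, -3]]

For real matrices with standard dot products, the defining identity <Ax, y> = <x, A^* y> gives (Ax)^T y = x^T (A^*) y, i.e. x^T A^T y = x^T (A^*) y. Since this holds for all x, y, we must have A^* = A^T. Therefore
A^* =
[[-3, -3, 1],
 [0, -3, 3],
 [0, -2, -3]].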